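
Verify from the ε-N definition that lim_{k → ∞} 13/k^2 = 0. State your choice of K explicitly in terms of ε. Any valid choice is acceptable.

K = (13/ε)^{1/2}

Let ε > 0 be given. For k ≥ 1, |13/k^2 − 0| = 13/k^2.
13/k^2 < ε ⇔ k^2 > 13/ε ⇔ k > (13/ε)^{1/2}.
Take K = (13/ε)^{1/2}. Then k > K implies 13/k^2 < ε.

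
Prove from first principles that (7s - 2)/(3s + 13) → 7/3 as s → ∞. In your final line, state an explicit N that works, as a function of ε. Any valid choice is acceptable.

Let ε > 0 be given. We seek N > 0 such that s > N implies |(7s - 2)/(3s + 13) − (7/3)| < ε.
(7s - 2)/(3s + 13) − (7/3) = (3(7s - 2) − 7(3s + 13)) / (3(3s + 13)) = -97/(3(3s + 13)).
For s > 0 we have 3s + 13 > 3s, so |(7s - 2)/(3s + 13) − (7/3)| = 97/(3(3s + 13)) < 97/(3·3s) = (97/9)/s.
Thus |(7s - 2)/(3s + 13) − (7/3)| < ε whenever s > (97/9)/ε.
Take N = (97/9)/ε. If s > N then |(7s - 2)/(3s + 13) − (7/3)| < (97/9)/s < ε.

N = (97/9)/ε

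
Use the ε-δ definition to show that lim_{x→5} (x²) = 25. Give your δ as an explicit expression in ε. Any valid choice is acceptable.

δ = min(2, ε/12)

Let ε > 0. We seek δ > 0 with 0 < |x − 5| < δ ⇒ |x² − 25| < ε.
Factor: x² − 25 = (x − 5)(x + 5), so |x² − 25| = |x − 5|·|x + 5|.
Restrict δ ≤ 2. Then |x − 5| < 2 gives |x| < 7, so by the triangle inequality |x + 5| ≤ 7 + 5 = 12.
Hence |x² − 25| ≤ 12|x − 5|, which is < ε once |x − 5| < ε/12.
Take δ = min(2, ε/12). If 0 < |x − 5| < δ then both bounds hold and |x² − 25| ≤ 12|x − 5| < 12·(ε/12) = ε.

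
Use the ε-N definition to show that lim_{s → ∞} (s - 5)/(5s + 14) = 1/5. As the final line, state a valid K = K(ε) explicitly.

Let ε > 0. We seek K > 0 such that s > K implies |(s - 5)/(5s + 14) − (1/5)| < ε.
(s - 5)/(5s + 14) − (1/5) = (5(s - 5) − (5s + 14)) / (5(5s + 14)) = -39/(5(5s + 14)).
For s > 0 we have 5s + 14 > 5s, so |(s - 5)/(5s + 14) − (1/5)| = 39/(5(5s + 14)) < 39/(5·5s) = (39/25)/s.
Thus |(s - 5)/(5s + 14) − (1/5)| < ε whenever s > (39/25)/ε.
Take K = (39/25)/ε. If s > K then |(s - 5)/(5s + 14) − (1/5)| < (39/25)/s < ε.

K = (39/25)/ε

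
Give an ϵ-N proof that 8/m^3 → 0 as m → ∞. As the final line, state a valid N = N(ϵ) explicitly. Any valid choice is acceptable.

N = (8/ϵ)^{1/3}

Fix ϵ > 0. For m ≥ 1, |8/m^3 − 0| = 8/m^3.
8/m^3 < ϵ ⇔ m^3 > 8/ϵ ⇔ m > (8/ϵ)^{1/3}.
Take N = (8/ϵ)^{1/3}. Then m > N implies 8/m^3 < ϵ.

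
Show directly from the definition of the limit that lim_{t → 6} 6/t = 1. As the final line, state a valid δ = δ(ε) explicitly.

Suppose ε > 0. We seek δ > 0 such that 0 < |t − 6| < δ implies |6/t − 1| < ε.
|6/t − 1| = 6·|6 − t|/(6·|t|) = 6|t − 6|/(6|t|).
Require δ ≤ 3 so that |t| > 6 − 3 = 3, hence 6|t| > 18.
Then |6/t − 1| < 6|t − 6|/18, which is < ε when |t − 6| < 3ε.
Take δ = min(3, 3ε). Then 0 < |t − 6| < δ gives both |t − 6| < 3 and |t − 6| < 3ε, so |6/t − 1| < ε.

δ = min(3, 3ε)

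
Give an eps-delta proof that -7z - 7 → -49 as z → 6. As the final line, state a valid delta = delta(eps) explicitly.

Suppose eps > 0. We need delta > 0 so that 0 < |z − 6| < delta implies |(-7z - 7) + 49| < eps.
|(-7z - 7) + 49| = |-7z + 42| = 7|z − 6|.
Thus it suffices that |z − 6| < eps/7.
Choosing delta = eps/7 gives |(-7z - 7) + 49| = 7|z − 6| < eps whenever |z − 6| < delta.

delta = eps/7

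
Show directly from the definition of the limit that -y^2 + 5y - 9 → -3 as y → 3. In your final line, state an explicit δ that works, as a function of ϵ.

Let ϵ > 0. We want δ > 0 such that 0 < |y − 3| < δ implies |(-y^2 + 5y - 9) + 3| < ϵ.
(-y^2 + 5y - 9) + 3 = -y^2 + 5y - 6 = (y − 3)(-y + 2).
So |(-y^2 + 5y - 9) + 3| = |y − 3|·|-y + 2|.
Require δ ≤ 2. Then |y − 3| < 2 gives |y| < 5, and by the triangle inequality |-y + 2| ≤ 5 + 2 = 7.
Hence |(-y^2 + 5y - 9) + 3| ≤ 7|y − 3| < ϵ provided |y − 3| < ϵ/7.
Choosing δ = min(2, ϵ/7) ensures both conditions, hence |(-y^2 + 5y - 9) + 3| < ϵ.

δ = min(2, ϵ/7)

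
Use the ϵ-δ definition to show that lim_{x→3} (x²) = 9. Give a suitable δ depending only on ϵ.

Let ϵ > 0. We seek δ > 0 with 0 < |x − 3| < δ ⇒ |x² − 9| < ϵ.
Factor: x² − 9 = (x − 3)(x + 3), so |x² − 9| = |x − 3|·|x + 3|.
Restrict δ ≤ 1. Then |x − 3| < 1 gives |x| < 4, so by the triangle inequality |x + 3| ≤ 4 + 3 = 7.
Hence |x² − 9| ≤ 7|x − 3|, which is < ϵ once |x − 3| < ϵ/7.
Take δ = min(1, ϵ/7). If 0 < |x − 3| < δ then both bounds hold and |x² − 9| ≤ 7|x − 3| < 7·(ϵ/7) = ϵ.

δ = min(1, ϵ/7)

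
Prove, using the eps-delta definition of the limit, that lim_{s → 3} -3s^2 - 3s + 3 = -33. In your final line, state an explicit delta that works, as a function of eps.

delta = min(2, eps/27)

Suppose eps > 0. We want delta > 0 such that 0 < |s − 3| < delta implies |(-3s^2 - 3s + 3) + 33| < eps.
(-3s^2 - 3s + 3) + 33 = -3s^2 - 3s + 36 = (s − 3)(-3s - 12).
So |(-3s^2 - 3s + 3) + 33| = |s − 3|·|-3s - 12|.
Assume first that |s − 3| < 2, so |s| < 5. Then |-3s - 12| ≤ 3·5 + 12 = 27.
Hence |(-3s^2 - 3s + 3) + 33| ≤ 27|s − 3| < eps provided |s − 3| < eps/27.
Choosing delta = min(2, eps/27) ensures both conditions, hence |(-3s^2 - 3s + 3) + 33| < eps.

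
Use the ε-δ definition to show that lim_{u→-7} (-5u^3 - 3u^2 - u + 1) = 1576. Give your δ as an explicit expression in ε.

Let ε > 0 be given. We want δ > 0 such that 0 < |u + 7| < δ implies |(-5u^3 - 3u^2 - u + 1) − 1576| < ε.
(-5u^3 - 3u^2 - u + 1) − 1576 = -5u^3 - 3u^2 - u - 1575 = (u + 7)(-5u^2 + 32u - 225).
So |(-5u^3 - 3u^2 - u + 1) − 1576| = |u + 7|·|-5u^2 + 32u - 225|.
Require δ ≤ 2. Then |u + 7| < 2 gives |u| < 9, and by the triangle inequality |-5u^2 + 32u - 225| ≤ 5·9^2 + 32·9 + 225 = 918.
Hence |(-5u^3 - 3u^2 - u + 1) − 1576| ≤ 918|u + 7| < ε provided |u + 7| < ε/918.
Take δ = min(2, ε/918). Then 0 < |u + 7| < δ gives both |u + 7| < 2 and |u + 7| < ε/918, so |(-5u^3 - 3u^2 - u + 1) − 1576| < ε.

δ = min(2, ε/918)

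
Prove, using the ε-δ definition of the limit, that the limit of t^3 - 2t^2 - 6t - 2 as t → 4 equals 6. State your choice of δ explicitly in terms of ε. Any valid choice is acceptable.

δ = min(1, ε/37)

Fix ε > 0. We want δ > 0 such that 0 < |t − 4| < δ implies |(t^3 - 2t^2 - 6t - 2) − 6| < ε.
(t^3 - 2t^2 - 6t - 2) − 6 = t^3 - 2t^2 - 6t - 8 = (t − 4)(t^2 + 2t + 2).
So |(t^3 - 2t^2 - 6t - 2) − 6| = |t − 4|·|t^2 + 2t + 2|.
Require δ ≤ 1. Then |t − 4| < 1 gives |t| < 5, and by the triangle inequality |t^2 + 2t + 2| ≤ 5^2 + 2·5 + 2 = 37.
Hence |(t^3 - 2t^2 - 6t - 2) − 6| ≤ 37|t − 4| < ε provided |t − 4| < ε/37.
Take δ = min(1, ε/37). Then 0 < |t − 4| < δ gives both |t − 4| < 1 and |t − 4| < ε/37, so |(t^3 - 2t^2 - 6t - 2) − 6| < ε.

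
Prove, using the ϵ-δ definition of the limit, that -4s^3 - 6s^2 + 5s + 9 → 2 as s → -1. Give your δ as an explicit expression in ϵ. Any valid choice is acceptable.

δ = min(1, ϵ/27)

Suppose ϵ > 0. We want δ > 0 such that 0 < |s + 1| < δ implies |(-4s^3 - 6s^2 + 5s + 9) − 2| < ϵ.
(-4s^3 - 6s^2 + 5s + 9) − 2 = -4s^3 - 6s^2 + 5s + 7 = (s + 1)(-4s^2 - 2s + 7).
So |(-4s^3 - 6s^2 + 5s + 9) − 2| = |s + 1|·|-4s^2 - 2s + 7|.
Require δ ≤ 1. Then |s + 1| < 1 gives |s| < 2, and by the triangle inequality |-4s^2 - 2s + 7| ≤ 4·2^2 + 2·2 + 7 = 27.
Hence |(-4s^3 - 6s^2 + 5s + 9) − 2| ≤ 27|s + 1| < ϵ provided |s + 1| < ϵ/27.
Choosing δ = min(1, ϵ/27) ensures both conditions, hence |(-4s^3 - 6s^2 + 5s + 9) − 2| < ϵ.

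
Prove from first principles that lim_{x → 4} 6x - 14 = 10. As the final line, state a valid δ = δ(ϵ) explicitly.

Let ϵ > 0. We need δ > 0 so that 0 < |x − 4| < δ implies |(6x - 14) − 10| < ϵ.
Since (6x - 14) − 10 = 6(x − 4), we have |(6x - 14) − 10| = 6|x − 4|.
Thus it suffices that |x − 4| < ϵ/6.
Take δ = ϵ/6. If 0 < |x − 4| < δ then |(6x - 14) − 10| = 6|x − 4| < 6·(ϵ/6) = ϵ.

δ = ϵ/6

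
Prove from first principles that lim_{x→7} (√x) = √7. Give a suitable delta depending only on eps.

Fix eps > 0. We want delta > 0 such that 0 < |x − 7| < delta implies |√x − √7| < eps.
Rationalise: √x − √7 = (x − 7)/(√x + √7), so |√x − √7| = |x − 7|/(√x + √7).
Restrict delta ≤ 7 so that |x − 7| < 7 forces x > 0, and then √x + √7 > √7.
Hence |√x − √7| < |x − 7|/√7, which is < eps once |x − 7| < √7·eps.
Take delta = min(7, √7·eps). If 0 < |x − 7| < delta then x > 0 and |√x − √7| < |x − 7|/√7 < eps.

delta = min(7, √7·eps)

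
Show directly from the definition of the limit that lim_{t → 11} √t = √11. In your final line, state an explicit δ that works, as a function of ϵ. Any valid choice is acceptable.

Let ϵ > 0 be given. We want δ > 0 such that 0 < |t − 11| < δ implies |√t − √11| < ϵ.
Multiplying by the conjugate, |√t − √11| = |t − 11|/(√t + √11).
Restrict δ ≤ 11 so that |t − 11| < 11 forces t > 0, and then √t + √11 > √11.
Hence |√t − √11| < |t − 11|/√11, which is < ϵ once |t − 11| < √11·ϵ.
Take δ = min(11, √11·ϵ). If 0 < |t − 11| < δ then t > 0 and |√t − √11| < |t − 11|/√11 < ϵ.

δ = min(11, √11·ϵ)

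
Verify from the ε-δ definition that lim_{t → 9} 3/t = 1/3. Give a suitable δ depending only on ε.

δ = min(9/2, (27/2)ε)

Let ε > 0 be given. We seek δ > 0 such that 0 < |t − 9| < δ implies |3/t − (1/3)| < ε.
|3/t − (1/3)| = 3·|9 − t|/(9·|t|) = 3|t − 9|/(9|t|).
Restrict δ ≤ 9/2. Then |t − 9| < 9/2 gives |t| > 9/2, so 9|t| > 81/2.
Then |3/t − (1/3)| < 3|t − 9|/(81/2), which is < ε when |t − 9| < (27/2)ε.
Take δ = min(9/2, (27/2)ε). Then 0 < |t − 9| < δ gives both |t − 9| < 9/2 and |t − 9| < (27/2)ε, so |3/t − (1/3)| < ε.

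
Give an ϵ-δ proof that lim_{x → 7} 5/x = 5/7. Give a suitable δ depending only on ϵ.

Suppose ϵ > 0. We seek δ > 0 such that 0 < |x − 7| < δ implies |5/x − (5/7)| < ϵ.
|5/x − (5/7)| = 5·|7 − x|/(7·|x|) = 5|x − 7|/(7|x|).
Require δ ≤ 7/2 so that |x| > 7 − 7/2 = 7/2, hence 7|x| > 49/2.
Then |5/x − (5/7)| < 5|x − 7|/(49/2), which is < ϵ when |x − 7| < (49/10)ϵ.
Take δ = min(7/2, (49/10)ϵ). Then 0 < |x − 7| < δ gives both |x − 7| < 7/2 and |x − 7| < (49/10)ϵ, so |5/x − (5/7)| < ϵ.

δ = min(7/2, (49/10)ϵ)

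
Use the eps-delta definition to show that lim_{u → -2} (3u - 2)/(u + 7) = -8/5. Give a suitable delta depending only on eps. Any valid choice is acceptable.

Let eps > 0. We want delta > 0 with 0 < |u + 2| < delta ⇒ |(3u - 2)/(u + 7) + 8/5| < eps.
Combining over a common denominator, (3u - 2)/(u + 7) + 8/5 = [(3u - 2)·5 − (-8)·(u + 7)] / [5·(u + 7)] = 23(u + 2) / (5(u + 7)).
So |(3u - 2)/(u + 7) + 8/5| = 23|u + 2| / (5·|u + 7|).
Require delta ≤ 5/2, so |u + 7| ≥ |5| − |u + 2| > 5 − 5/2 = 5/2.
Hence |(3u - 2)/(u + 7) + 8/5| < 23|u + 2|/(5·(5/2)) = (46/25)|u + 2|, which is < eps once |u + 2| < (25/46)eps.
Take delta = min(5/2, (25/46)eps). Then 0 < |u + 2| < delta forces both bounds, so |(3u - 2)/(u + 7) + 8/5| < eps.

delta = min(5/2, (25/46)eps)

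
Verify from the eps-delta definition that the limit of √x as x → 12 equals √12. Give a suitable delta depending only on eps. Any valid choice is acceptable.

Fix eps > 0. We want delta > 0 such that 0 < |x − 12| < delta implies |√x − √12| < eps.
Rationalise: √x − √12 = (x − 12)/(√x + √12), so |√x − √12| = |x − 12|/(√x + √12).
Restrict delta ≤ 12 so that |x − 12| < 12 forces x > 0, and then √x + √12 > √12.
Hence |√x − √12| < |x − 12|/√12, which is < eps once |x − 12| < √12·eps.
Take delta = min(12, √12·eps). If 0 < |x − 12| < delta then x > 0 and |√x − √12| < |x − 12|/√12 < eps.

delta = min(12, √12·eps)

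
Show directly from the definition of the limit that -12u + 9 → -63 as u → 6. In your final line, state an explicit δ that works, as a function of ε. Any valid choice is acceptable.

Let ε > 0. We need δ > 0 so that 0 < |u − 6| < δ implies |(-12u + 9) + 63| < ε.
Since (-12u + 9) + 63 = -12(u − 6), we have |(-12u + 9) + 63| = 12|u − 6|.
Thus it suffices that |u − 6| < ε/12.
Choosing δ = ε/12 gives |(-12u + 9) + 63| = 12|u − 6| < ε whenever |u − 6| < δ.

δ = ε/12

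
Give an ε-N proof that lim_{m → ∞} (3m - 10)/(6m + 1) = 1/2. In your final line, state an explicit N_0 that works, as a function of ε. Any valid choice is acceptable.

N_0 = (7/4)/ε

Suppose ε > 0. For m ≥ 1, |(3m - 10)/(6m + 1) − (1/2)| = |-63|/(6(6m + 1)) = 63/(6(6m + 1)).
Since 6m + 1 ≥ 6m for m ≥ 1, this is ≤ 63/(6·6m) = (7/4)/m.
So |(3m - 10)/(6m + 1) − (1/2)| < ε whenever m > (7/4)/ε.
Take N_0 = (7/4)/ε. If m > N_0 then |(3m - 10)/(6m + 1) − (1/2)| ≤ (7/4)/m < ε.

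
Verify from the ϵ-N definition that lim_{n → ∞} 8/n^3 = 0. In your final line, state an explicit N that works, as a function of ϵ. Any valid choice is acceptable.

N = (8/ϵ)^{1/3}

Suppose ϵ > 0. For n ≥ 1, |8/n^3 − 0| = 8/n^3.
8/n^3 < ϵ ⇔ n^3 > 8/ϵ ⇔ n > (8/ϵ)^{1/3}.
Take N = (8/ϵ)^{1/3}. Then n > N implies 8/n^3 < ϵ.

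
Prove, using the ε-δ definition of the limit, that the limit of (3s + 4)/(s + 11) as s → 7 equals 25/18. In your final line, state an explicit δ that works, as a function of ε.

δ = min(9, (162/29)ε)

Let ε > 0. We want δ > 0 with 0 < |s − 7| < δ ⇒ |(3s + 4)/(s + 11) − (25/18)| < ε.
Combining over a common denominator, (3s + 4)/(s + 11) − (25/18) = [(3s + 4)·18 − 25·(s + 11)] / [18·(s + 11)] = 29(s − 7) / (18(s + 11)).
So |(3s + 4)/(s + 11) − (25/18)| = 29|s − 7| / (18·|s + 11|).
Restrict δ ≤ 9. Then |s − 7| < 9 gives |s + 11| = |(s − 7) + 18| ≥ 18 − 9 = 9.
Hence |(3s + 4)/(s + 11) − (25/18)| < 29|s − 7|/(18·9) = (29/162)|s − 7|, which is < ε once |s − 7| < (162/29)ε.
Take δ = min(9, (162/29)ε). Then 0 < |s − 7| < δ forces both bounds, so |(3s + 4)/(s + 11) − (25/18)| < ε.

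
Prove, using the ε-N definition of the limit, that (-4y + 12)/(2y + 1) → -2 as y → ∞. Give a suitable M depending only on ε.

M = 7/ε

Let ε > 0 be given. We seek M > 0 such that y > M implies |(-4y + 12)/(2y + 1) + 2| < ε.
(-4y + 12)/(2y + 1) + 2 = (2(-4y + 12) − (-4)(2y + 1)) / (2(2y + 1)) = 28/(2(2y + 1)).
For y > 0 we have 2y + 1 > 2y, so |(-4y + 12)/(2y + 1) + 2| = 28/(2(2y + 1)) < 28/(2·2y) = 7/y.
Thus |(-4y + 12)/(2y + 1) + 2| < ε whenever y > 7/ε.
Take M = 7/ε. If y > M then |(-4y + 12)/(2y + 1) + 2| < 7/y < ε.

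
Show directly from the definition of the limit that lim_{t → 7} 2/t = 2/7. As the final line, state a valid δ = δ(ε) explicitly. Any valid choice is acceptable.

Let ε > 0 be given. We seek δ > 0 such that 0 < |t − 7| < δ implies |2/t − (2/7)| < ε.
|2/t − (2/7)| = 2·|7 − t|/(7·|t|) = 2|t − 7|/(7|t|).
Require δ ≤ 7/2 so that |t| > 7 − 7/2 = 7/2, hence 7|t| > 49/2.
Then |2/t − (2/7)| < 2|t − 7|/(49/2), which is < ε when |t − 7| < (49/4)ε.
Take δ = min(7/2, (49/4)ε). Then 0 < |t − 7| < δ gives both |t − 7| < 7/2 and |t − 7| < (49/4)ε, so |2/t − (2/7)| < ε.

δ = min(7/2, (49/4)ε)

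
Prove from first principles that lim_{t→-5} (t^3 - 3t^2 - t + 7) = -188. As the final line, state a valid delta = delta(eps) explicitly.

Let eps > 0 be given. We want delta > 0 such that 0 < |t + 5| < delta implies |(t^3 - 3t^2 - t + 7) + 188| < eps.
(t^3 - 3t^2 - t + 7) + 188 = t^3 - 3t^2 - t + 195 = (t + 5)(t^2 - 8t + 39).
So |(t^3 - 3t^2 - t + 7) + 188| = |t + 5|·|t^2 - 8t + 39|.
Require delta ≤ 1. Then |t + 5| < 1 gives |t| < 6, and by the triangle inequality |t^2 - 8t + 39| ≤ 6^2 + 8·6 + 39 = 123.
Hence |(t^3 - 3t^2 - t + 7) + 188| ≤ 123|t + 5| < eps provided |t + 5| < eps/123.
Choosing delta = min(1, eps/123) ensures both conditions, hence |(t^3 - 3t^2 - t + 7) + 188| < eps.

delta = min(1, eps/123)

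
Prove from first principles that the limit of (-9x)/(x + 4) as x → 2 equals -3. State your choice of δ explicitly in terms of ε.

Let ε > 0 be given. We want δ > 0 with 0 < |x − 2| < δ ⇒ |(-9x)/(x + 4) + 3| < ε.
Combining over a common denominator, (-9x)/(x + 4) + 3 = [(-9x)·6 − (-18)·(x + 4)] / [6·(x + 4)] = -36(x − 2) / (6(x + 4)).
So |(-9x)/(x + 4) + 3| = 36|x − 2| / (6·|x + 4|).
Require δ ≤ 3, so |x + 4| ≥ |6| − |x − 2| > 6 − 3 = 3.
Hence |(-9x)/(x + 4) + 3| < 36|x − 2|/(6·3) = 2|x − 2|, which is < ε once |x − 2| < (1/2)ε.
Take δ = min(3, (1/2)ε). Then 0 < |x − 2| < δ forces both bounds, so |(-9x)/(x + 4) + 3| < ε.

δ = min(3, (1/2)ε)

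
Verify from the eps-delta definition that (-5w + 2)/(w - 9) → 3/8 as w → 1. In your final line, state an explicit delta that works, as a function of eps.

Let eps > 0 be given. We want delta > 0 with 0 < |w − 1| < delta ⇒ |(-5w + 2)/(w - 9) − (3/8)| < eps.
Combining over a common denominator, (-5w + 2)/(w - 9) − (3/8) = [(-5w + 2)·(-8) − (-3)·(w - 9)] / [(-8)·(w - 9)] = 43(w − 1) / ((-8)(w - 9)).
So |(-5w + 2)/(w - 9) − (3/8)| = 43|w − 1| / (8·|w − 9|).
Require delta ≤ 4, so |w − 9| ≥ |-8| − |w − 1| > 8 − 4 = 4.
Hence |(-5w + 2)/(w - 9) − (3/8)| < 43|w − 1|/(8·4) = (43/32)|w − 1|, which is < eps once |w − 1| < (32/43)eps.
Take delta = min(4, (32/43)eps). Then 0 < |w − 1| < delta forces both bounds, so |(-5w + 2)/(w - 9) − (3/8)| < eps.

delta = min(4, (32/43)eps)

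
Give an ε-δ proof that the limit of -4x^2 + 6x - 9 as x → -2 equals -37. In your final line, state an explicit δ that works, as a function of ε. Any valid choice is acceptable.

δ = min(1, ε/26)

Suppose ε > 0. We want δ > 0 such that 0 < |x + 2| < δ implies |(-4x^2 + 6x - 9) + 37| < ε.
(-4x^2 + 6x - 9) + 37 = -4x^2 + 6x + 28 = (x + 2)(-4x + 14).
So |(-4x^2 + 6x - 9) + 37| = |x + 2|·|-4x + 14|.
Assume first that |x + 2| < 1, so |x| < 3. Then |-4x + 14| ≤ 4·3 + 14 = 26.
Hence |(-4x^2 + 6x - 9) + 37| ≤ 26|x + 2| < ε provided |x + 2| < ε/26.
Choosing δ = min(1, ε/26) ensures both conditions, hence |(-4x^2 + 6x - 9) + 37| < ε.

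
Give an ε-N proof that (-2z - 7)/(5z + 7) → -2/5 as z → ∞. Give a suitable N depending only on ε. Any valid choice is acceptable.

Fix ε > 0. We seek N > 0 such that z > N implies |(-2z - 7)/(5z + 7) + 2/5| < ε.
(-2z - 7)/(5z + 7) + 2/5 = (5(-2z - 7) − (-2)(5z + 7)) / (5(5z + 7)) = -21/(5(5z + 7)).
For z > 0 we have 5z + 7 > 5z, so |(-2z - 7)/(5z + 7) + 2/5| = 21/(5(5z + 7)) < 21/(5·5z) = (21/25)/z.
Thus |(-2z - 7)/(5z + 7) + 2/5| < ε whenever z > (21/25)/ε.
Take N = (21/25)/ε. If z > N then |(-2z - 7)/(5z + 7) + 2/5| < (21/25)/z < ε.

N = (21/25)/ε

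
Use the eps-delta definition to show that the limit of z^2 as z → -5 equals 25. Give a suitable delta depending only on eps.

Let eps > 0 be given. We seek delta > 0 with 0 < |z + 5| < delta ⇒ |z^2 − 25| < eps.
Factor: z^2 − 25 = (z + 5)(z - 5), so |z^2 − 25| = |z + 5|·|z - 5|.
Restrict delta ≤ 1. Then |z + 5| < 1 gives |z| < 6, so by the triangle inequality |z - 5| ≤ 6 + 5 = 11.
Hence |z^2 − 25| ≤ 11|z + 5|, which is < eps once |z + 5| < eps/11.
Take delta = min(1, eps/11). If 0 < |z + 5| < delta then both bounds hold and |z^2 − 25| ≤ 11|z + 5| < 11·(eps/11) = eps.

delta = min(1, eps/11)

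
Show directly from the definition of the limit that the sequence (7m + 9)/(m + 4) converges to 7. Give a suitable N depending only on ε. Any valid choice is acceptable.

N = 19/ε

Let ε > 0 be given. For m ≥ 1, |(7m + 9)/(m + 4) − 7| = |-19|/((m + 4)) = 19/((m + 4)).
Since m + 4 ≥ m for m ≥ 1, this is ≤ 19/(m) = 19/m.
So |(7m + 9)/(m + 4) − 7| < ε whenever m > 19/ε.
Take N = 19/ε. If m > N then |(7m + 9)/(m + 4) − 7| ≤ 19/m < ε.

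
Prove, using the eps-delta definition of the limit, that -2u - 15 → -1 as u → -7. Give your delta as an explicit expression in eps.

delta = eps/2

Suppose eps > 0. We need delta > 0 so that 0 < |u + 7| < delta implies |(-2u - 15) + 1| < eps.
|(-2u - 15) + 1| = |-2u - 14| = 2|u + 7|.
So 2|u + 7| < eps exactly when |u + 7| < eps/2.
Choosing delta = eps/2 gives |(-2u - 15) + 1| = 2|u + 7| < eps whenever |u + 7| < delta.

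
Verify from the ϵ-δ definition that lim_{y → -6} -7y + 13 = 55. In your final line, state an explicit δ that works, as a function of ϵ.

δ = ϵ/7

Suppose ϵ > 0. We need δ > 0 so that 0 < |y + 6| < δ implies |(-7y + 13) − 55| < ϵ.
Since (-7y + 13) − 55 = -7(y + 6), we have |(-7y + 13) − 55| = 7|y + 6|.
So 7|y + 6| < ϵ exactly when |y + 6| < ϵ/7.
Choosing δ = ϵ/7 gives |(-7y + 13) − 55| = 7|y + 6| < ϵ whenever |y + 6| < δ.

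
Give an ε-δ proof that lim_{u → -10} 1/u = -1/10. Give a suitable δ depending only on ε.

Let ε > 0. We seek δ > 0 such that 0 < |u + 10| < δ implies |1/u + 1/10| < ε.
|1/u + 1/10| = |-10 − u|/(10·|u|) = |u + 10|/(10|u|).
Restrict δ ≤ 5. Then |u + 10| < 5 gives |u| > 5, so 10|u| > 50.
Then |1/u + 1/10| < |u + 10|/50, which is < ε when |u + 10| < 50ε.
Take δ = min(5, 50ε). Then 0 < |u + 10| < δ gives both |u + 10| < 5 and |u + 10| < 50ε, so |1/u + 1/10| < ε.

δ = min(5, 50ε)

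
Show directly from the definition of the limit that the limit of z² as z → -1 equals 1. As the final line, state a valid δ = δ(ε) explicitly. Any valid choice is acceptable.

δ = min(1, ε/3)

Let ε > 0. We seek δ > 0 with 0 < |z + 1| < δ ⇒ |z² − 1| < ε.
Factor: z² − 1 = (z + 1)(z - 1), so |z² − 1| = |z + 1|·|z - 1|.
Impose δ ≤ 1 so that |z| < 2; then |z - 1| ≤ 3.
Hence |z² − 1| ≤ 3|z + 1|, which is < ε once |z + 1| < ε/3.
Take δ = min(1, ε/3). If 0 < |z + 1| < δ then both bounds hold and |z² − 1| ≤ 3|z + 1| < 3·(ε/3) = ε.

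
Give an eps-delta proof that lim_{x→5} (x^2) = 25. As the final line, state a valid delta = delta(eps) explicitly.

delta = min(2, eps/12)

Fix eps > 0. We seek delta > 0 with 0 < |x − 5| < delta ⇒ |x^2 − 25| < eps.
Factor: x^2 − 25 = (x − 5)(x + 5), so |x^2 − 25| = |x − 5|·|x + 5|.
Impose delta ≤ 2 so that |x| < 7; then |x + 5| ≤ 12.
Hence |x^2 − 25| ≤ 12|x − 5|, which is < eps once |x − 5| < eps/12.
Take delta = min(2, eps/12). If 0 < |x − 5| < delta then both bounds hold and |x^2 − 25| ≤ 12|x − 5| < 12·(eps/12) = eps.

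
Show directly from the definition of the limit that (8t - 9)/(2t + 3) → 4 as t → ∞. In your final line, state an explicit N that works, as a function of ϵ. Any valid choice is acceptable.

N = (21/2)/ϵ

Suppose ϵ > 0. We seek N > 0 such that t > N implies |(8t - 9)/(2t + 3) − 4| < ϵ.
(8t - 9)/(2t + 3) − 4 = (2(8t - 9) − 8(2t + 3)) / (2(2t + 3)) = -42/(2(2t + 3)).
For t > 0 we have 2t + 3 > 2t, so |(8t - 9)/(2t + 3) − 4| = 42/(2(2t + 3)) < 42/(2·2t) = (21/2)/t.
Thus |(8t - 9)/(2t + 3) − 4| < ϵ whenever t > (21/2)/ϵ.
Take N = (21/2)/ϵ. If t > N then |(8t - 9)/(2t + 3) − 4| < (21/2)/t < ϵ.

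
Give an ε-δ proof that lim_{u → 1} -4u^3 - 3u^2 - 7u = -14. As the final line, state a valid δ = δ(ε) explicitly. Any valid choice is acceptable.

Suppose ε > 0. We want δ > 0 such that 0 < |u − 1| < δ implies |(-4u^3 - 3u^2 - 7u) + 14| < ε.
(-4u^3 - 3u^2 - 7u) + 14 = -4u^3 - 3u^2 - 7u + 14 = (u − 1)(-4u^2 - 7u - 14).
So |(-4u^3 - 3u^2 - 7u) + 14| = |u − 1|·|-4u^2 - 7u - 14|.
Assume first that |u − 1| < 2, so |u| < 3. Then |-4u^2 - 7u - 14| ≤ 4·3^2 + 7·3 + 14 = 71.
Hence |(-4u^3 - 3u^2 - 7u) + 14| ≤ 71|u − 1| < ε provided |u − 1| < ε/71.
Choosing δ = min(2, ε/71) ensures both conditions, hence |(-4u^3 - 3u^2 - 7u) + 14| < ε.

δ = min(2, ε/71)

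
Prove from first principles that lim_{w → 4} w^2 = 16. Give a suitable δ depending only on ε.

δ = min(2, ε/10)

Suppose ε > 0. We seek δ > 0 with 0 < |w − 4| < δ ⇒ |w^2 − 16| < ε.
Factor: w^2 − 16 = (w − 4)(w + 4), so |w^2 − 16| = |w − 4|·|w + 4|.
Impose δ ≤ 2 so that |w| < 6; then |w + 4| ≤ 10.
Hence |w^2 − 16| ≤ 10|w − 4|, which is < ε once |w − 4| < ε/10.
Take δ = min(2, ε/10). If 0 < |w − 4| < δ then both bounds hold and |w^2 − 16| ≤ 10|w − 4| < 10·(ε/10) = ε.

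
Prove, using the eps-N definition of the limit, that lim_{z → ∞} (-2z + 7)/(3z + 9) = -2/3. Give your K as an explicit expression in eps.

Fix eps > 0. We seek K > 0 such that z > K implies |(-2z + 7)/(3z + 9) + 2/3| < eps.
(-2z + 7)/(3z + 9) + 2/3 = (3(-2z + 7) − (-2)(3z + 9)) / (3(3z + 9)) = 39/(3(3z + 9)).
For z > 0 we have 3z + 9 > 3z, so |(-2z + 7)/(3z + 9) + 2/3| = 39/(3(3z + 9)) < 39/(3·3z) = (13/3)/z.
Thus |(-2z + 7)/(3z + 9) + 2/3| < eps whenever z > (13/3)/eps.
Take K = (13/3)/eps. If z > K then |(-2z + 7)/(3z + 9) + 2/3| < (13/3)/z < eps.

K = (13/3)/eps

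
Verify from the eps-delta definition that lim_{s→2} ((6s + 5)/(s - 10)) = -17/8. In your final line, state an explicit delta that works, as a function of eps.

Fix eps > 0. We want delta > 0 with 0 < |s − 2| < delta ⇒ |(6s + 5)/(s - 10) + 17/8| < eps.
Combining over a common denominator, (6s + 5)/(s - 10) + 17/8 = [(6s + 5)·(-8) − 17·(s - 10)] / [(-8)·(s - 10)] = -65(s − 2) / ((-8)(s - 10)).
So |(6s + 5)/(s - 10) + 17/8| = 65|s − 2| / (8·|s − 10|).
Restrict delta ≤ 4. Then |s − 2| < 4 gives |s − 10| = |(s − 2) + (-8)| ≥ 8 − 4 = 4.
Hence |(6s + 5)/(s - 10) + 17/8| < 65|s − 2|/(8·4) = (65/32)|s − 2|, which is < eps once |s − 2| < (32/65)eps.
Take delta = min(4, (32/65)eps). Then 0 < |s − 2| < delta forces both bounds, so |(6s + 5)/(s - 10) + 17/8| < eps.

delta = min(4, (32/65)eps)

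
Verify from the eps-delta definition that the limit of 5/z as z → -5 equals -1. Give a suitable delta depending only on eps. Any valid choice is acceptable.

delta = min(5/2, (5/2)eps)

Let eps > 0 be given. We seek delta > 0 such that 0 < |z + 5| < delta implies |5/z + 1| < eps.
|5/z + 1| = 5·|-5 − z|/(5·|z|) = 5|z + 5|/(5|z|).
Require delta ≤ 5/2 so that |z| > 5 − 5/2 = 5/2, hence 5|z| > 25/2.
Then |5/z + 1| < 5|z + 5|/(25/2), which is < eps when |z + 5| < (5/2)eps.
Take delta = min(5/2, (5/2)eps). Then 0 < |z + 5| < delta gives both |z + 5| < 5/2 and |z + 5| < (5/2)eps, so |5/z + 1| < eps.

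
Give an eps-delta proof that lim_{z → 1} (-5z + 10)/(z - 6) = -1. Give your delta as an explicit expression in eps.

Fix eps > 0. We want delta > 0 with 0 < |z − 1| < delta ⇒ |(-5z + 10)/(z - 6) + 1| < eps.
Combining over a common denominator, (-5z + 10)/(z - 6) + 1 = [(-5z + 10)·(-5) − 5·(z - 6)] / [(-5)·(z - 6)] = 20(z − 1) / ((-5)(z - 6)).
So |(-5z + 10)/(z - 6) + 1| = 20|z − 1| / (5·|z − 6|).
Restrict delta ≤ 5/2. Then |z − 1| < 5/2 gives |z − 6| = |(z − 1) + (-5)| ≥ 5 − 5/2 = 5/2.
Hence |(-5z + 10)/(z - 6) + 1| < 20|z − 1|/(5·(5/2)) = (8/5)|z − 1|, which is < eps once |z − 1| < (5/8)eps.
Take delta = min(5/2, (5/8)eps). Then 0 < |z − 1| < delta forces both bounds, so |(-5z + 10)/(z - 6) + 1| < eps.

delta = min(5/2, (5/8)eps)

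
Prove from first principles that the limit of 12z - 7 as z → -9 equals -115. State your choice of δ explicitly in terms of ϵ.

Let ϵ > 0 be given. We need δ > 0 so that 0 < |z + 9| < δ implies |(12z - 7) + 115| < ϵ.
Since (12z - 7) + 115 = 12(z + 9), we have |(12z - 7) + 115| = 12|z + 9|.
Thus it suffices that |z + 9| < ϵ/12.
Take δ = ϵ/12. If 0 < |z + 9| < δ then |(12z - 7) + 115| = 12|z + 9| < 12·(ϵ/12) = ϵ.

δ = ϵ/12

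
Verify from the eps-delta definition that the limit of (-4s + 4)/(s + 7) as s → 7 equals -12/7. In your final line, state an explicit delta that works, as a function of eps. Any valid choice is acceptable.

delta = min(7, (49/16)eps)

Fix eps > 0. We want delta > 0 with 0 < |s − 7| < delta ⇒ |(-4s + 4)/(s + 7) + 12/7| < eps.
Combining over a common denominator, (-4s + 4)/(s + 7) + 12/7 = [(-4s + 4)·14 − (-24)·(s + 7)] / [14·(s + 7)] = -32(s − 7) / (14(s + 7)).
So |(-4s + 4)/(s + 7) + 12/7| = 32|s − 7| / (14·|s + 7|).
Restrict delta ≤ 7. Then |s − 7| < 7 gives |s + 7| = |(s − 7) + 14| ≥ 14 − 7 = 7.
Hence |(-4s + 4)/(s + 7) + 12/7| < 32|s − 7|/(14·7) = (16/49)|s − 7|, which is < eps once |s − 7| < (49/16)eps.
Take delta = min(7, (49/16)eps). Then 0 < |s − 7| < delta forces both bounds, so |(-4s + 4)/(s + 7) + 12/7| < eps.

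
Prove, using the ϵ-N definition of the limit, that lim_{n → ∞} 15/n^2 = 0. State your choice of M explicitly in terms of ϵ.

Let ϵ > 0 be given. For n ≥ 1, |15/n^2 − 0| = 15/n^2.
15/n^2 < ϵ ⇔ n^2 > 15/ϵ ⇔ n > (15/ϵ)^{1/2}.
Take M = (15/ϵ)^{1/2}. Then n > M implies 15/n^2 < ϵ.

M = (15/ϵ)^{1/2}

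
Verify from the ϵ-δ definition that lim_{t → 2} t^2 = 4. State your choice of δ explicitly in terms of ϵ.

δ = min(1, ϵ/5)

Fix ϵ > 0. We seek δ > 0 with 0 < |t − 2| < δ ⇒ |t^2 − 4| < ϵ.
Factor: t^2 − 4 = (t − 2)(t + 2), so |t^2 − 4| = |t − 2|·|t + 2|.
Impose δ ≤ 1 so that |t| < 3; then |t + 2| ≤ 5.
Hence |t^2 − 4| ≤ 5|t − 2|, which is < ϵ once |t − 2| < ϵ/5.
Take δ = min(1, ϵ/5). If 0 < |t − 2| < δ then both bounds hold and |t^2 − 4| ≤ 5|t − 2| < 5·(ϵ/5) = ϵ.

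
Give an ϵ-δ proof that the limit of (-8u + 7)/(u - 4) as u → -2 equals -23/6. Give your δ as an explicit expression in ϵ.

Fix ϵ > 0. We want δ > 0 with 0 < |u + 2| < δ ⇒ |(-8u + 7)/(u - 4) + 23/6| < ϵ.
Combining over a common denominator, (-8u + 7)/(u - 4) + 23/6 = [(-8u + 7)·(-6) − 23·(u - 4)] / [(-6)·(u - 4)] = 25(u + 2) / ((-6)(u - 4)).
So |(-8u + 7)/(u - 4) + 23/6| = 25|u + 2| / (6·|u − 4|).
Require δ ≤ 3, so |u − 4| ≥ |-6| − |u + 2| > 6 − 3 = 3.
Hence |(-8u + 7)/(u - 4) + 23/6| < 25|u + 2|/(6·3) = (25/18)|u + 2|, which is < ϵ once |u + 2| < (18/25)ϵ.
Take δ = min(3, (18/25)ϵ). Then 0 < |u + 2| < δ forces both bounds, so |(-8u + 7)/(u - 4) + 23/6| < ϵ.

δ = min(3, (18/25)ϵ)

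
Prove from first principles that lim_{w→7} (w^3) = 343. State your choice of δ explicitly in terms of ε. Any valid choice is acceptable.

δ = min(2, ε/193)

Fix ε > 0. We seek δ > 0 with 0 < |w − 7| < δ ⇒ |w^3 − 343| < ε.
Factor: w^3 − 343 = (w − 7)(w^2 + 7w + 49), so |w^3 − 343| = |w − 7|·|w^2 + 7w + 49|.
Impose δ ≤ 2 so that |w| < 9; then |w^2 + 7w + 49| ≤ 193.
Hence |w^3 − 343| ≤ 193|w − 7|, which is < ε once |w − 7| < ε/193.
Take δ = min(2, ε/193). If 0 < |w − 7| < δ then both bounds hold and |w^3 − 343| ≤ 193|w − 7| < 193·(ε/193) = ε.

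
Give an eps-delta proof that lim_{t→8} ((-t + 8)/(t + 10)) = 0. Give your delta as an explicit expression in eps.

delta = min(9, 9eps)

Suppose eps > 0. We want delta > 0 with 0 < |t − 8| < delta ⇒ |(-t + 8)/(t + 10) − 0| < eps.
Combining over a common denominator, (-t + 8)/(t + 10) − 0 = [(-t + 8)·18 − 0·(t + 10)] / [18·(t + 10)] = -18(t − 8) / (18(t + 10)).
So |(-t + 8)/(t + 10) − 0| = 18|t − 8| / (18·|t + 10|).
Restrict delta ≤ 9. Then |t − 8| < 9 gives |t + 10| = |(t − 8) + 18| ≥ 18 − 9 = 9.
Hence |(-t + 8)/(t + 10) − 0| < 18|t − 8|/(18·9) = (1/9)|t − 8|, which is < eps once |t − 8| < 9eps.
Take delta = min(9, 9eps). Then 0 < |t − 8| < delta forces both bounds, so |(-t + 8)/(t + 10) − 0| < eps.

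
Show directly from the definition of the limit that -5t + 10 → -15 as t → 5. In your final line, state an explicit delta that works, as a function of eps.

delta = eps/5

Let eps > 0. We need delta > 0 so that 0 < |t − 5| < delta implies |(-5t + 10) + 15| < eps.
|(-5t + 10) + 15| = |-5t + 25| = 5|t − 5|.
Thus it suffices that |t − 5| < eps/5.
Take delta = eps/5. If 0 < |t − 5| < delta then |(-5t + 10) + 15| = 5|t − 5| < 5·(eps/5) = eps.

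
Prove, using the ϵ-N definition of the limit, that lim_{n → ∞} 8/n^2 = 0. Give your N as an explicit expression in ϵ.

N = (8/ϵ)^{1/2}

Let ϵ > 0 be given. For n ≥ 1, |8/n^2 − 0| = 8/n^2.
8/n^2 < ϵ ⇔ n^2 > 8/ϵ ⇔ n > (8/ϵ)^{1/2}.
Take N = (8/ϵ)^{1/2}. Then n > N implies 8/n^2 < ϵ.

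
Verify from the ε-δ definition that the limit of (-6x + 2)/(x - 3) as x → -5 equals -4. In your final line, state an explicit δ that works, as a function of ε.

Let ε > 0 be given. We want δ > 0 with 0 < |x + 5| < δ ⇒ |(-6x + 2)/(x - 3) + 4| < ε.
Combining over a common denominator, (-6x + 2)/(x - 3) + 4 = [(-6x + 2)·(-8) − 32·(x - 3)] / [(-8)·(x - 3)] = 16(x + 5) / ((-8)(x - 3)).
So |(-6x + 2)/(x - 3) + 4| = 16|x + 5| / (8·|x − 3|).
Require δ ≤ 4, so |x − 3| ≥ |-8| − |x + 5| > 8 − 4 = 4.
Hence |(-6x + 2)/(x - 3) + 4| < 16|x + 5|/(8·4) = (1/2)|x + 5|, which is < ε once |x + 5| < 2ε.
Take δ = min(4, 2ε). Then 0 < |x + 5| < δ forces both bounds, so |(-6x + 2)/(x - 3) + 4| < ε.

δ = min(4, 2ε)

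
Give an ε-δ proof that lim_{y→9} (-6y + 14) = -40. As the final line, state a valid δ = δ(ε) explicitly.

δ = ε/6

Suppose ε > 0. We need δ > 0 so that 0 < |y − 9| < δ implies |(-6y + 14) + 40| < ε.
|(-6y + 14) + 40| = |-6y + 54| = 6|y − 9|.
Thus it suffices that |y − 9| < ε/6.
Choosing δ = ε/6 gives |(-6y + 14) + 40| = 6|y − 9| < ε whenever |y − 9| < δ.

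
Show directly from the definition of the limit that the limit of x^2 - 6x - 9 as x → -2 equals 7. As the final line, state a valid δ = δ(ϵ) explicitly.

Let ϵ > 0 be given. We want δ > 0 such that 0 < |x + 2| < δ implies |(x^2 - 6x - 9) − 7| < ϵ.
(x^2 - 6x - 9) − 7 = x^2 - 6x - 16 = (x + 2)(x - 8).
So |(x^2 - 6x - 9) − 7| = |x + 2|·|x - 8|.
Require δ ≤ 2. Then |x + 2| < 2 gives |x| < 4, and by the triangle inequality |x - 8| ≤ 4 + 8 = 12.
Hence |(x^2 - 6x - 9) − 7| ≤ 12|x + 2| < ϵ provided |x + 2| < ϵ/12.
Choosing δ = min(2, ϵ/12) ensures both conditions, hence |(x^2 - 6x - 9) − 7| < ϵ.

δ = min(2, ϵ/12)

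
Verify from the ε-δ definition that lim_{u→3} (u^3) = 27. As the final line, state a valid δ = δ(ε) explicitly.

Let ε > 0. We seek δ > 0 with 0 < |u − 3| < δ ⇒ |u^3 − 27| < ε.
Factor: u^3 − 27 = (u − 3)(u^2 + 3u + 9), so |u^3 − 27| = |u − 3|·|u^2 + 3u + 9|.
Restrict δ ≤ 1. Then |u − 3| < 1 gives |u| < 4, so by the triangle inequality |u^2 + 3u + 9| ≤ 4^2 + 3·4 + 9 = 37.
Hence |u^3 − 27| ≤ 37|u − 3|, which is < ε once |u − 3| < ε/37.
Take δ = min(1, ε/37). If 0 < |u − 3| < δ then both bounds hold and |u^3 − 27| ≤ 37|u − 3| < 37·(ε/37) = ε.

δ = min(1, ε/37)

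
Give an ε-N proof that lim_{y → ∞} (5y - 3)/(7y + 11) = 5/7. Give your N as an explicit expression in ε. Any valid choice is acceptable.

N = (76/49)/ε

Suppose ε > 0. We seek N > 0 such that y > N implies |(5y - 3)/(7y + 11) − (5/7)| < ε.
(5y - 3)/(7y + 11) − (5/7) = (7(5y - 3) − 5(7y + 11)) / (7(7y + 11)) = -76/(7(7y + 11)).
For y > 0 we have 7y + 11 > 7y, so |(5y - 3)/(7y + 11) − (5/7)| = 76/(7(7y + 11)) < 76/(7·7y) = (76/49)/y.
Thus |(5y - 3)/(7y + 11) − (5/7)| < ε whenever y > (76/49)/ε.
Take N = (76/49)/ε. If y > N then |(5y - 3)/(7y + 11) − (5/7)| < (76/49)/y < ε.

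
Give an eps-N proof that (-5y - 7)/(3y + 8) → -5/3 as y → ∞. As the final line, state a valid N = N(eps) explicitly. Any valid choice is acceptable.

N = (19/9)/eps

Fix eps > 0. We seek N > 0 such that y > N implies |(-5y - 7)/(3y + 8) + 5/3| < eps.
(-5y - 7)/(3y + 8) + 5/3 = (3(-5y - 7) − (-5)(3y + 8)) / (3(3y + 8)) = 19/(3(3y + 8)).
For y > 0 we have 3y + 8 > 3y, so |(-5y - 7)/(3y + 8) + 5/3| = 19/(3(3y + 8)) < 19/(3·3y) = (19/9)/y.
Thus |(-5y - 7)/(3y + 8) + 5/3| < eps whenever y > (19/9)/eps.
Take N = (19/9)/eps. If y > N then |(-5y - 7)/(3y + 8) + 5/3| < (19/9)/y < eps.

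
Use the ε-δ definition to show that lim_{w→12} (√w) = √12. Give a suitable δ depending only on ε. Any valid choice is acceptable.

Suppose ε > 0. We want δ > 0 such that 0 < |w − 12| < δ implies |√w − √12| < ε.
Multiplying by the conjugate, |√w − √12| = |w − 12|/(√w + √12).
Restrict δ ≤ 12 so that |w − 12| < 12 forces w > 0, and then √w + √12 > √12.
Hence |√w − √12| < |w − 12|/√12, which is < ε once |w − 12| < √12·ε.
Take δ = min(12, √12·ε). If 0 < |w − 12| < δ then w > 0 and |√w − √12| < |w − 12|/√12 < ε.

δ = min(12, √12·ε)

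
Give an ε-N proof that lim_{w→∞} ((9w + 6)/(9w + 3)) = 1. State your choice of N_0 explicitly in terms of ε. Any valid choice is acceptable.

N_0 = (1/3)/ε

Let ε > 0 be given. We seek N_0 > 0 such that w > N_0 implies |(9w + 6)/(9w + 3) − 1| < ε.
(9w + 6)/(9w + 3) − 1 = (9(9w + 6) − 9(9w + 3)) / (9(9w + 3)) = 27/(9(9w + 3)).
For w > 0 we have 9w + 3 > 9w, so |(9w + 6)/(9w + 3) − 1| = 27/(9(9w + 3)) < 27/(9·9w) = (1/3)/w.
Thus |(9w + 6)/(9w + 3) − 1| < ε whenever w > (1/3)/ε.
Take N_0 = (1/3)/ε. If w > N_0 then |(9w + 6)/(9w + 3) − 1| < (1/3)/w < ε.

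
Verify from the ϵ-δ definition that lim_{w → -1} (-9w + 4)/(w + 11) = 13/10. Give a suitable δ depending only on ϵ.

Suppose ϵ > 0. We want δ > 0 with 0 < |w + 1| < δ ⇒ |(-9w + 4)/(w + 11) − (13/10)| < ϵ.
Combining over a common denominator, (-9w + 4)/(w + 11) − (13/10) = [(-9w + 4)·10 − 13·(w + 11)] / [10·(w + 11)] = -103(w + 1) / (10(w + 11)).
So |(-9w + 4)/(w + 11) − (13/10)| = 103|w + 1| / (10·|w + 11|).
Restrict δ ≤ 5. Then |w + 1| < 5 gives |w + 11| = |(w + 1) + 10| ≥ 10 − 5 = 5.
Hence |(-9w + 4)/(w + 11) − (13/10)| < 103|w + 1|/(10·5) = (103/50)|w + 1|, which is < ϵ once |w + 1| < (50/103)ϵ.
Take δ = min(5, (50/103)ϵ). Then 0 < |w + 1| < δ forces both bounds, so |(-9w + 4)/(w + 11) − (13/10)| < ϵ.

δ = min(5, (50/103)ϵ)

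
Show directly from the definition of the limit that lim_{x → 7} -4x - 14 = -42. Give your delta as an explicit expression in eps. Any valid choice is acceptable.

Fix eps > 0. We need delta > 0 so that 0 < |x − 7| < delta implies |(-4x - 14) + 42| < eps.
Since (-4x - 14) + 42 = -4(x − 7), we have |(-4x - 14) + 42| = 4|x − 7|.
So 4|x − 7| < eps exactly when |x − 7| < eps/4.
Take delta = eps/4. If 0 < |x − 7| < delta then |(-4x - 14) + 42| = 4|x − 7| < 4·(eps/4) = eps.

delta = eps/4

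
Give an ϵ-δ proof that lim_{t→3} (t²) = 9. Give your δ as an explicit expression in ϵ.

Fix ϵ > 0. We seek δ > 0 with 0 < |t − 3| < δ ⇒ |t² − 9| < ϵ.
Factor: t² − 9 = (t − 3)(t + 3), so |t² − 9| = |t − 3|·|t + 3|.
Impose δ ≤ 2 so that |t| < 5; then |t + 3| ≤ 8.
Hence |t² − 9| ≤ 8|t − 3|, which is < ϵ once |t − 3| < ϵ/8.
Take δ = min(2, ϵ/8). If 0 < |t − 3| < δ then both bounds hold and |t² − 9| ≤ 8|t − 3| < 8·(ϵ/8) = ϵ.

δ = min(2, ϵ/8)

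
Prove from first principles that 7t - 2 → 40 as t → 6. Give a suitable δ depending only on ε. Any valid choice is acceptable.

δ = ε/7

Let ε > 0. We need δ > 0 so that 0 < |t − 6| < δ implies |(7t - 2) − 40| < ε.
Since (7t - 2) − 40 = 7(t − 6), we have |(7t - 2) − 40| = 7|t − 6|.
So 7|t − 6| < ε exactly when |t − 6| < ε/7.
Take δ = ε/7. If 0 < |t − 6| < δ then |(7t - 2) − 40| = 7|t − 6| < 7·(ε/7) = ε.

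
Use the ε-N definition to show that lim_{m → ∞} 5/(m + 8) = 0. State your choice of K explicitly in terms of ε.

K = 5/ε

Fix ε > 0. For m ≥ 1, |5/(m + 8) − 0| = 5/(m + 8) ≤ 5/m.
We need 5/m < ε, i.e. m > 5/ε.
Take K = 5/ε. If m > K then |5/(m + 8)| ≤ 5/m < ε.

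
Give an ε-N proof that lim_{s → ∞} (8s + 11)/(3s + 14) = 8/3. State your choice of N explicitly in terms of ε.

N = (79/9)/ε

Fix ε > 0. We seek N > 0 such that s > N implies |(8s + 11)/(3s + 14) − (8/3)| < ε.
(8s + 11)/(3s + 14) − (8/3) = (3(8s + 11) − 8(3s + 14)) / (3(3s + 14)) = -79/(3(3s + 14)).
For s > 0 we have 3s + 14 > 3s, so |(8s + 11)/(3s + 14) − (8/3)| = 79/(3(3s + 14)) < 79/(3·3s) = (79/9)/s.
Thus |(8s + 11)/(3s + 14) − (8/3)| < ε whenever s > (79/9)/ε.
Take N = (79/9)/ε. If s > N then |(8s + 11)/(3s + 14) − (8/3)| < (79/9)/s < ε.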